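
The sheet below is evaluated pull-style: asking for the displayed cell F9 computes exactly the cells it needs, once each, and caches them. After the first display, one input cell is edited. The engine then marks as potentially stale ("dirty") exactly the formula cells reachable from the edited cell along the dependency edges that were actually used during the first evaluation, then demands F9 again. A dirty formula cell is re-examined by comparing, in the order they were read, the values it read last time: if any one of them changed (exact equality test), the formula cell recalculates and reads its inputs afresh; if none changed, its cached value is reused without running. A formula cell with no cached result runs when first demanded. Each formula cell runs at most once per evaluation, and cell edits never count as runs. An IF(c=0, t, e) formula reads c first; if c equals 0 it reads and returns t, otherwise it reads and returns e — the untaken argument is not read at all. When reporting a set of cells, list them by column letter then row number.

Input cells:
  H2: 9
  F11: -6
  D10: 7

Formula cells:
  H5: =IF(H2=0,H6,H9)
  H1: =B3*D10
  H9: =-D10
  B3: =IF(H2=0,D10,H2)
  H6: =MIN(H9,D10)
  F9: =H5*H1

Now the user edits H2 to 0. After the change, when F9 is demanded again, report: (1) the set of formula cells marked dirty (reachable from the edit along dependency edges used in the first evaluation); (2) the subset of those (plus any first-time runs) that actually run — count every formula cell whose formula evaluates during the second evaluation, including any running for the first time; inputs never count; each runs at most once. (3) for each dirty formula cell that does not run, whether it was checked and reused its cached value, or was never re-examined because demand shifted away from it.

The edit dirties: B3, F9, H1, H5.
5 formula cells run: B3, F9, H1, H5, H6.
No dirty formula cell escaped a run.
Note the branch switch — H6 had no cache and runs now for the first time.

First demand of the output computes:
  B3 = IF(H2=0: H2=9 -> else branch H2) = 9
  H1 = 9 * 7 = 63
  H9 = -(7) = -7
  H5 = IF(H2=0: H2=9 -> else branch H9) = -7
  F9 = -7 * 63 = -441

After the edit, cleaning proceeds:
  B3: a read changed (H2 9->0; H2 9->0) — executes, giving 7.
  H1: a read changed (B3 9->7) — executes, giving 49.
  H6: had never run; runs now, result -7.
  H5: a read changed (H2 9->0) — executes, giving -7 — identical to its old value.
  F9: a read changed (H1 63->49) — executes, giving -343.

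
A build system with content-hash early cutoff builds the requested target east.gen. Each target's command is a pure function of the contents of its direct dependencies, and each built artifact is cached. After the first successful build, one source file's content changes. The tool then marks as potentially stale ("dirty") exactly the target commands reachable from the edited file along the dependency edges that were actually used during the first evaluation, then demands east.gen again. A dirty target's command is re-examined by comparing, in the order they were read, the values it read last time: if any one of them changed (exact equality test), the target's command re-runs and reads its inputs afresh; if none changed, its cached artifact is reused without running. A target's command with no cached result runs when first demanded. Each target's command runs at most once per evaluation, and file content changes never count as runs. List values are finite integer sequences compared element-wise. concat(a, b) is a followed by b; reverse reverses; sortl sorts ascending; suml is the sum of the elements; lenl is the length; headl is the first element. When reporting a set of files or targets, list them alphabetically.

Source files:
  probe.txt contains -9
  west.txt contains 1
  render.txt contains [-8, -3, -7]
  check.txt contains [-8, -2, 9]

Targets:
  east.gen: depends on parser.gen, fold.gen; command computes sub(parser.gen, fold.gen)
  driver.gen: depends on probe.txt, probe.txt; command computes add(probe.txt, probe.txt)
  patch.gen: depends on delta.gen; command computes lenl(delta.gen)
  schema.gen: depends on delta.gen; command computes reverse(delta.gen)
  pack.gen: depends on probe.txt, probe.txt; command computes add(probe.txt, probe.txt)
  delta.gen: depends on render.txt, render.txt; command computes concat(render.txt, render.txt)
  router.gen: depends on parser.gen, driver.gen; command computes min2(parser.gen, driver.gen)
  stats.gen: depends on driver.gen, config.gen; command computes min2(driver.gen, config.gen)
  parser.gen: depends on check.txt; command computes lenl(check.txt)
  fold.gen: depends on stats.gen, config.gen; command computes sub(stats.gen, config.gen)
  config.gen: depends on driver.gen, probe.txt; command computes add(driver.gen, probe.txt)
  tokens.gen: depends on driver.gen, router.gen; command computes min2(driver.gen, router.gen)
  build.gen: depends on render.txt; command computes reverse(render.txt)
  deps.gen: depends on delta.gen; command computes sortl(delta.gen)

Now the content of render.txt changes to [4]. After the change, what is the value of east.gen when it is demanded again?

New value of east.gen: 3.
Key observation: render.txt is never demanded by the output, so the edit triggers no recomputation at all.

First evaluation (everything demanded from the output):
  driver.gen = add(-9, -9) = -18
  config.gen = add(-18, -9) = -27
  parser.gen = lenl([-8, -2, 9]) = 3
  stats.gen = min2(-18, -27) = -27
  fold.gen = sub(-27, -27) = 0
  east.gen = sub(3, 0) = 3

Propagation after the edit:
  render.txt feeds no computation that the output demands — nothing is marked dirty and nothing runs.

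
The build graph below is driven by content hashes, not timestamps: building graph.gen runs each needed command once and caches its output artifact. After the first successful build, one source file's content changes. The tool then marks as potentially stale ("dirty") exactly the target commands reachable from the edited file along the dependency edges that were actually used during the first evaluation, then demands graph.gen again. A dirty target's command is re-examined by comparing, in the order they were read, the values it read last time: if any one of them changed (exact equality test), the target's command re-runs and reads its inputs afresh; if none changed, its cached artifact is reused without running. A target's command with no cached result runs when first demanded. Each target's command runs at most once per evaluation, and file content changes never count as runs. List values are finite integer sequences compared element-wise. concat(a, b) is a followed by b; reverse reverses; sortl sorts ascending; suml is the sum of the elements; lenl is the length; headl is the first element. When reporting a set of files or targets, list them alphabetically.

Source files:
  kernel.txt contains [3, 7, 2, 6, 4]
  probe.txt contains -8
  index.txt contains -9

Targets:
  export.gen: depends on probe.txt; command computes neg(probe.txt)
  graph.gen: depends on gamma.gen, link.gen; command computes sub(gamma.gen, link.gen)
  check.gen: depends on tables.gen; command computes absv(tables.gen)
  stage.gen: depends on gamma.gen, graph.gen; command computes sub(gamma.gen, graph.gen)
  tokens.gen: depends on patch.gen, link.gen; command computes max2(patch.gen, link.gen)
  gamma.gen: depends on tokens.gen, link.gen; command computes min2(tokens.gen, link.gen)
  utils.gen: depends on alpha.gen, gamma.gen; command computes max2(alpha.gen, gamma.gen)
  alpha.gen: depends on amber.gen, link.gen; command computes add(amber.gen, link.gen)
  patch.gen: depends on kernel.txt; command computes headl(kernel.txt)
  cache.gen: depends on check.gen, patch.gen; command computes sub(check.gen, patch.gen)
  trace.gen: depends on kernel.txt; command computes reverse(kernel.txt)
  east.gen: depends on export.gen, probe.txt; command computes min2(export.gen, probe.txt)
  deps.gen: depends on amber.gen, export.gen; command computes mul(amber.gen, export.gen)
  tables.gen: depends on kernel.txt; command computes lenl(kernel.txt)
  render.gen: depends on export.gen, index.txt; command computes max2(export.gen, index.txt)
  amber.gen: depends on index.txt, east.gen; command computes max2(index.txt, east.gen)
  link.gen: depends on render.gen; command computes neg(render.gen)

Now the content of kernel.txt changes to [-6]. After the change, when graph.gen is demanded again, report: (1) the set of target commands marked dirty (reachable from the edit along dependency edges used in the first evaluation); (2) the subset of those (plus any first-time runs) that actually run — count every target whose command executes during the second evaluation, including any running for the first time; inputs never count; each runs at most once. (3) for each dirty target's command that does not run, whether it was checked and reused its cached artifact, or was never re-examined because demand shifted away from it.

Initial pass — values computed on the first demand:
  export.gen = neg(-8) = 8
  patch.gen = headl([3, 7, 2, 6, 4]) = 3
  render.gen = max2(8, -9) = 8
  link.gen = neg(8) = -8
  tokens.gen = max2(3, -8) = 3
  gamma.gen = min2(3, -8) = -8
  graph.gen = sub(-8, -8) = 0

Second demand — change propagation:
  patch.gen: re-runs because kernel.txt [3, 7, 2, 6, 4]->[-6]; new result -6.
  tokens.gen: re-runs because patch.gen 3->-6; new result -6.
  gamma.gen: re-runs because tokens.gen 3->-6; new result -8 (unchanged).
  graph.gen: re-examined; everything it read last time is the same (gamma.gen unchanged, link.gen unchanged) — cache 0 kept, no run.

The important point: gamma.gen recomputes to an identical value, and the output ends up unchanged.

Dirty set: gamma.gen, graph.gen, patch.gen, tokens.gen.
Run set: gamma.gen, patch.gen, tokens.gen (3 run).
Re-examined without running (cache reused): graph.gen.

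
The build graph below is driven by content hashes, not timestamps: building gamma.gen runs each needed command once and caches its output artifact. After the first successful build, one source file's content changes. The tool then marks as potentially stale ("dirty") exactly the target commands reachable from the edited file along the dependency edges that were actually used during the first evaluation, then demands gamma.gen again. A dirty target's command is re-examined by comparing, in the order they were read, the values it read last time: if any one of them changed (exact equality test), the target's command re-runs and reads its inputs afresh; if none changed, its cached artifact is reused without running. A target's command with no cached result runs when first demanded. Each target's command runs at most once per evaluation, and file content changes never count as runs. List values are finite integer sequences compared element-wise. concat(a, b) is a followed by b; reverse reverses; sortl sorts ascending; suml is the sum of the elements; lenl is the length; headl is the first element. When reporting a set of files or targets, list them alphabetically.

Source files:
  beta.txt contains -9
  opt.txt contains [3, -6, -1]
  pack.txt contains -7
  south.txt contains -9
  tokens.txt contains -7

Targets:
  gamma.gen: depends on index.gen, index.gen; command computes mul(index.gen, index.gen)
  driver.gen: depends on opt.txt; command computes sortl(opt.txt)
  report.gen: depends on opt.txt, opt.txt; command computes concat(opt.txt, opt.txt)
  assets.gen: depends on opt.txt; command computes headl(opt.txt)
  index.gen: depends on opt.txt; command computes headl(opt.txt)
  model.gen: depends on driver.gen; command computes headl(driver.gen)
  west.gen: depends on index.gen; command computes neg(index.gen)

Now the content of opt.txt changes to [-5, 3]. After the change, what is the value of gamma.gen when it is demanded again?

gamma.gen now evaluates to 25.

Initial pass — values computed on the first demand:
  index.gen = headl([3, -6, -1]) = 3
  gamma.gen = mul(3, 3) = 9

Second demand — change propagation:
  index.gen: re-runs because opt.txt [3, -6, -1]->[-5, 3]; new result -5.
  gamma.gen: re-runs because index.gen 3->-5; index.gen 3->-5; new result 25.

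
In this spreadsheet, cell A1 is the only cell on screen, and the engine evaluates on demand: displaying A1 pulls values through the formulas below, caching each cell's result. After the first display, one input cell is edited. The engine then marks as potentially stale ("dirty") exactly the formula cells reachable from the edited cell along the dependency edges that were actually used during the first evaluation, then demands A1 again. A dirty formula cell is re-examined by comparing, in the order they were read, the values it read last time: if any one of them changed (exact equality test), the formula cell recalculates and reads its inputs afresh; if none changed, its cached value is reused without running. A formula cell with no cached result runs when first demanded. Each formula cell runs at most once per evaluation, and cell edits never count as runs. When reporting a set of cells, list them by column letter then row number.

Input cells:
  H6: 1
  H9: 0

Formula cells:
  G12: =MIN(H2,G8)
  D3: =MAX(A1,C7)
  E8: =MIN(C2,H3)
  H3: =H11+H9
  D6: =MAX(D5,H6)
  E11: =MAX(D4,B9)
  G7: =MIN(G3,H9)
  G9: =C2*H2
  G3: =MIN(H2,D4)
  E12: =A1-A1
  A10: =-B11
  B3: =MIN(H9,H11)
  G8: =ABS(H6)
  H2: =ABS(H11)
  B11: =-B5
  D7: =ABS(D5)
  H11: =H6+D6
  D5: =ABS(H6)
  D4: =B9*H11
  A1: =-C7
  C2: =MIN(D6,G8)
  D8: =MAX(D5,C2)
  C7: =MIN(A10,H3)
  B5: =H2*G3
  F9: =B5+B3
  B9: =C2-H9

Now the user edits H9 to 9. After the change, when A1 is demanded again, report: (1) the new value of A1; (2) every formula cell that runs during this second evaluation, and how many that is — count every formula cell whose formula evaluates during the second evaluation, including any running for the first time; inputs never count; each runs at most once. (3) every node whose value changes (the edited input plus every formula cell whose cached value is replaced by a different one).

A1 now evaluates to 32.
Run set: A1, A10, B5, B9, B11, C7, D4, G3, H3 (9 run).
Changed values: A1, A10, B5, B9, B11, C7, D4, G3, H3, H9.

Initial pass — values computed on the first demand:
  D5 = ABS(1) = 1
  D6 = MAX(1, 1) = 1
  G8 = ABS(1) = 1
  C2 = MIN(1, 1) = 1
  B9 = 1 - 0 = 1
  H11 = 1 + 1 = 2
  D4 = 1 * 2 = 2
  H2 = ABS(2) = 2
  G3 = MIN(2, 2) = 2
  B5 = 2 * 2 = 4
  B11 = -(4) = -4
  A10 = -(-4) = 4
  H3 = 2 + 0 = 2
  C7 = MIN(4, 2) = 2
  A1 = -(2) = -2

Second demand — change propagation:
  B9: re-runs because H9 0->9; new result -8.
  D4: re-runs because B9 1->-8; new result -16.
  G3: re-runs because D4 2->-16; new result -16.
  B5: re-runs because G3 2->-16; new result -32.
  B11: re-runs because B5 4->-32; new result 32.
  A10: re-runs because B11 -4->32; new result -32.
  H3: re-runs because H9 0->9; new result 11.
  C7: re-runs because A10 4->-32; H3 2->11; new result -32.
  A1: re-runs because C7 2->-32; new result 32.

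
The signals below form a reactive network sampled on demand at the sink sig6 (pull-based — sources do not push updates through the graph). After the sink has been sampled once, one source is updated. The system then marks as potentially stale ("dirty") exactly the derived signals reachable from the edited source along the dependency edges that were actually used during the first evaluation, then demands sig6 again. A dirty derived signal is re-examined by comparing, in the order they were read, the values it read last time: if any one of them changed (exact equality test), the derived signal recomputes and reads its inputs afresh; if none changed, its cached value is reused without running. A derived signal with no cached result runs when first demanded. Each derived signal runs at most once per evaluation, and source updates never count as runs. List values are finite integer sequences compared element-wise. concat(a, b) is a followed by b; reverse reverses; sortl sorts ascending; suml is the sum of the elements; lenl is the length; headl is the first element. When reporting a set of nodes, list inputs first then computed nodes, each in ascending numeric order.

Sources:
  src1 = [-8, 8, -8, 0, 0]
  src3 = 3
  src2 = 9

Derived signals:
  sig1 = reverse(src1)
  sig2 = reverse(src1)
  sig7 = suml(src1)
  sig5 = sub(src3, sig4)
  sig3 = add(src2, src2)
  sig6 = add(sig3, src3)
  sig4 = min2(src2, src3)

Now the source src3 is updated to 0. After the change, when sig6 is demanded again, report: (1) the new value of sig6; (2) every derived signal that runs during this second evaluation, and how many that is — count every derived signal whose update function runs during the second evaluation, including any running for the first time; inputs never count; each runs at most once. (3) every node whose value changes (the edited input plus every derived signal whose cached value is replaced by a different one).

sig6 now evaluates to 18.
Run set: sig6 (1 run).
Changed values: src3, sig6.

Initial pass — values computed on the first demand:
  sig3 = add(9, 9) = 18
  sig6 = add(18, 3) = 21

Second demand — change propagation:
  sig6: re-runs because src3 3->0; new result 18.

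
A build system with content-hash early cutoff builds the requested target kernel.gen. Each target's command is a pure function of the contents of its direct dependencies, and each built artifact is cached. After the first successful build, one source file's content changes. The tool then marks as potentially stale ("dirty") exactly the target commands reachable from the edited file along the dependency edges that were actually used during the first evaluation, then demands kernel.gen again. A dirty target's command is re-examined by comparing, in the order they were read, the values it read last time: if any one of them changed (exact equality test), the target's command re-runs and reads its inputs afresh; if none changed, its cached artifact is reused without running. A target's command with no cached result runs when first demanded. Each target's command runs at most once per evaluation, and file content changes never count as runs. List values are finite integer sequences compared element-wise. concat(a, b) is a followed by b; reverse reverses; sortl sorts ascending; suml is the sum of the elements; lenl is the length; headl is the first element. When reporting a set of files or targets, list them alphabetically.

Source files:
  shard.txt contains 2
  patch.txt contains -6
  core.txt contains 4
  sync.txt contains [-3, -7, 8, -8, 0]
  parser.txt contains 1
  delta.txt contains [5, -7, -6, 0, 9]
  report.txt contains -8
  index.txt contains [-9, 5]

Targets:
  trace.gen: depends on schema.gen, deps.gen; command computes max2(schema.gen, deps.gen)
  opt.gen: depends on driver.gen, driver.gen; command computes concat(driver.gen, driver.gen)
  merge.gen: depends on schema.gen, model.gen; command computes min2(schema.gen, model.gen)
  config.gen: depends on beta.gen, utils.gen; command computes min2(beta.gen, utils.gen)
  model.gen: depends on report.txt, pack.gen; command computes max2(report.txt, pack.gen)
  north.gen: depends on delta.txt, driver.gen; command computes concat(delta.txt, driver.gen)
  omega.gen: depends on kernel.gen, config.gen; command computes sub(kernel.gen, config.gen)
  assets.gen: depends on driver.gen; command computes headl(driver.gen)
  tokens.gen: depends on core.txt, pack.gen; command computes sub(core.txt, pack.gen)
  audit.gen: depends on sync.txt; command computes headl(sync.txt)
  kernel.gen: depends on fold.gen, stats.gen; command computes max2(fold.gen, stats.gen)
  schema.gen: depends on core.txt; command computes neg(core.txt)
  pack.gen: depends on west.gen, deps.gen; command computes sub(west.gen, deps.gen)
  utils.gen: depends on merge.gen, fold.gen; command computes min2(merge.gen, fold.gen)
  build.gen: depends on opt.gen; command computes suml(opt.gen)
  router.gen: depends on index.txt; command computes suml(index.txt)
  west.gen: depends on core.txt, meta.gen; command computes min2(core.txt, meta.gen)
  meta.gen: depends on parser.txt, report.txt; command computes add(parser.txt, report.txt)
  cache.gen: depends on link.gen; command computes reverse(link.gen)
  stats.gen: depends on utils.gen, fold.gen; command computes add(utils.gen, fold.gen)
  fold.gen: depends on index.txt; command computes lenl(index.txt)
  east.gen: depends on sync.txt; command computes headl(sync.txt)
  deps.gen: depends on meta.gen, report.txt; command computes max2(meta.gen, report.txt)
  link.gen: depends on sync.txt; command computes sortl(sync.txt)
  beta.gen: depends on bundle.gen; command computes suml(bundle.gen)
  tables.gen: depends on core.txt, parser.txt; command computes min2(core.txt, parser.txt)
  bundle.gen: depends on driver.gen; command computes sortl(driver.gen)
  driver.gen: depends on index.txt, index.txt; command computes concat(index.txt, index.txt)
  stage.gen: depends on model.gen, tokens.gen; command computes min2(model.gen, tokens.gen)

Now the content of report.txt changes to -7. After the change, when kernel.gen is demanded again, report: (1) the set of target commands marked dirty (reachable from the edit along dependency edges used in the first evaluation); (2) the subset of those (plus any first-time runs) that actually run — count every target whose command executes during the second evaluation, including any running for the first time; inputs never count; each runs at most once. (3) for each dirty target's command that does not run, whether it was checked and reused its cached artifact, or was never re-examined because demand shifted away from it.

Marked dirty: deps.gen, kernel.gen, merge.gen, meta.gen, model.gen, pack.gen, stats.gen, utils.gen, west.gen.
Target commands that run: deps.gen, meta.gen, model.gen, pack.gen, west.gen — 5 in total.
Checked but reused from cache: kernel.gen, merge.gen, stats.gen, utils.gen.
Key observation: the cutoff stops propagation at merge.gen — its inputs' values are unchanged, so it reuses its cache.

First evaluation (everything demanded from the output):
  fold.gen = lenl([-9, 5]) = 2
  meta.gen = add(1, -8) = -7
  deps.gen = max2(-7, -8) = -7
  schema.gen = neg(4) = -4
  west.gen = min2(4, -7) = -7
  pack.gen = sub(-7, -7) = 0
  model.gen = max2(-8, 0) = 0
  merge.gen = min2(-4, 0) = -4
  utils.gen = min2(-4, 2) = -4
  stats.gen = add(-4, 2) = -2
  kernel.gen = max2(2, -2) = 2

Propagation after the edit:
  meta.gen: runs — report.txt -8->-7; result -6.
  deps.gen: runs — meta.gen -7->-6; report.txt -8->-7; result -6.
  west.gen: runs — meta.gen -7->-6; result -6.
  pack.gen: runs — west.gen -7->-6; deps.gen -7->-6; result 0 (same value as before).
  model.gen: runs — report.txt -8->-7; result 0 (same value as before).
  merge.gen: checked — values it read are unchanged (schema.gen unchanged, model.gen unchanged); reused cached -4 without running.
  utils.gen: checked — values it read are unchanged (merge.gen unchanged, fold.gen unchanged); reused cached -4 without running.
  stats.gen: checked — values it read are unchanged (utils.gen unchanged, fold.gen unchanged); reused cached -2 without running.
  kernel.gen: checked — values it read are unchanged (fold.gen unchanged, stats.gen unchanged); reused cached 2 without running.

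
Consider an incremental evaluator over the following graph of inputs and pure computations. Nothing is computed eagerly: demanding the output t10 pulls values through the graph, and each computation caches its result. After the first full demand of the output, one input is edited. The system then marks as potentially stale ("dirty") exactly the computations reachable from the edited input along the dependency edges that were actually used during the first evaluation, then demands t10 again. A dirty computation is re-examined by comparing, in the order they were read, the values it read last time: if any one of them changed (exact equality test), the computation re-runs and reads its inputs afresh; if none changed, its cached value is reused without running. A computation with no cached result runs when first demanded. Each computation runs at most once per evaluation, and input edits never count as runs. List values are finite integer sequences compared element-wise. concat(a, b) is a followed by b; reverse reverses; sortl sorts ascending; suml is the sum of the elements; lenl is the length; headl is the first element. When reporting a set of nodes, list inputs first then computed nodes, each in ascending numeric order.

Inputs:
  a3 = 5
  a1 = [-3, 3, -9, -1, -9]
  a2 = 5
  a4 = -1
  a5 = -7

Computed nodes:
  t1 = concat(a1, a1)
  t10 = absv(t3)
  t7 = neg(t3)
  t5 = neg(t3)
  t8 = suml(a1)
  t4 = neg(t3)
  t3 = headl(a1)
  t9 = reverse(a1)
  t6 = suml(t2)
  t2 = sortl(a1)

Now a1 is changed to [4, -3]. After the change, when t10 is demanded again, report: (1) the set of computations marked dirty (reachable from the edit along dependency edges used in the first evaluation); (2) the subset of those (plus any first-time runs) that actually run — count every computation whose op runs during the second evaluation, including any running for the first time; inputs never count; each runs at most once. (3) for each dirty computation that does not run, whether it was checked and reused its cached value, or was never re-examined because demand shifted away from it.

Dirty set: t3, t10.
Run set: t3, t10 (2 run).
All dirty computations ended up running.

Initial pass — values computed on the first demand:
  t3 = headl([-3, 3, -9, -1, -9]) = -3
  t10 = absv(-3) = 3

Second demand — change propagation:
  t3: re-runs because a1 [-3, 3, -9, -1, -9]->[4, -3]; new result 4.
  t10: re-runs because t3 -3->4; new result 4.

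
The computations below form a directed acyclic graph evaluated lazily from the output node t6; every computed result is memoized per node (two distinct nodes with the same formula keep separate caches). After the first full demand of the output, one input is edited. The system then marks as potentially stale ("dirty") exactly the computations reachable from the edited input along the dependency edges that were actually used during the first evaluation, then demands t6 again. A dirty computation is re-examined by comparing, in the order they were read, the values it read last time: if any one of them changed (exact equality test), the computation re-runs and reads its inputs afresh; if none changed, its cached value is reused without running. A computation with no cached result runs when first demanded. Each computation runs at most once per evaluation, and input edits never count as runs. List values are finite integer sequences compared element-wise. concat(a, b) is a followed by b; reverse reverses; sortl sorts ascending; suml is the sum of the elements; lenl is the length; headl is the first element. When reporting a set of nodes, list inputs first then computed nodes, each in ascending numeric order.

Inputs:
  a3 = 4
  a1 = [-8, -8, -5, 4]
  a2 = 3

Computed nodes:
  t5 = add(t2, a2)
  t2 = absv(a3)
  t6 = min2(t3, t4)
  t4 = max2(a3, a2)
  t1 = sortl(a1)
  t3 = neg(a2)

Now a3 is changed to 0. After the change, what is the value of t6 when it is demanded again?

Demanding t6 again yields -3.

First demand of the output computes:
  t3 = neg(3) = -3
  t4 = max2(4, 3) = 4
  t6 = min2(-3, 4) = -3

After the edit, cleaning proceeds:
  t4: a read changed (a3 4->0) — executes, giving 3.
  t6: a read changed (t4 4->3) — executes, giving -3 — identical to its old value.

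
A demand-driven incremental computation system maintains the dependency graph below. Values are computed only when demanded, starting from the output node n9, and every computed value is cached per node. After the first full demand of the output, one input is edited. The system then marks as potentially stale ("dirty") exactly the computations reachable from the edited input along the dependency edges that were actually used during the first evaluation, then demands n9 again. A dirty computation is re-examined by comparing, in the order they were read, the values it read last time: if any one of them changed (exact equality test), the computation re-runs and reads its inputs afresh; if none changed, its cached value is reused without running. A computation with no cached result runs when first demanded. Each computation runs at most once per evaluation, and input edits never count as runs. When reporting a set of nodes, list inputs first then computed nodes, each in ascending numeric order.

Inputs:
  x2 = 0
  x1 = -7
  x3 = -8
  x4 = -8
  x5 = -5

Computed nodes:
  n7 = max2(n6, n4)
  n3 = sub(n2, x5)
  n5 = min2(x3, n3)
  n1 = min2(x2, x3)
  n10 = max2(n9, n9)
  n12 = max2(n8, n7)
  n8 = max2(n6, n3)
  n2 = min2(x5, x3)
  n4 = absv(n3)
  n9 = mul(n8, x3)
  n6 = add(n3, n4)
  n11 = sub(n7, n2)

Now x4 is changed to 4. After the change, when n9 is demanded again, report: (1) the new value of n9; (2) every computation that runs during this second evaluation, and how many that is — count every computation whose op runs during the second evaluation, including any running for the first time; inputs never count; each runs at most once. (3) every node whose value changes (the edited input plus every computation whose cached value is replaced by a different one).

First evaluation (everything demanded from the output):
  n2 = min2(-5, -8) = -8
  n3 = sub(-8, -5) = -3
  n4 = absv(-3) = 3
  n6 = add(-3, 3) = 0
  n8 = max2(0, -3) = 0
  n9 = mul(0, -8) = 0

Propagation after the edit:
  x4 feeds no computation that the output demands — nothing is marked dirty and nothing runs.

Key observation: x4 is never demanded by the output, so the edit triggers no recomputation at all.

New value of n9: 0.
Computations that run: none — 0 in total.
Values that change: x4.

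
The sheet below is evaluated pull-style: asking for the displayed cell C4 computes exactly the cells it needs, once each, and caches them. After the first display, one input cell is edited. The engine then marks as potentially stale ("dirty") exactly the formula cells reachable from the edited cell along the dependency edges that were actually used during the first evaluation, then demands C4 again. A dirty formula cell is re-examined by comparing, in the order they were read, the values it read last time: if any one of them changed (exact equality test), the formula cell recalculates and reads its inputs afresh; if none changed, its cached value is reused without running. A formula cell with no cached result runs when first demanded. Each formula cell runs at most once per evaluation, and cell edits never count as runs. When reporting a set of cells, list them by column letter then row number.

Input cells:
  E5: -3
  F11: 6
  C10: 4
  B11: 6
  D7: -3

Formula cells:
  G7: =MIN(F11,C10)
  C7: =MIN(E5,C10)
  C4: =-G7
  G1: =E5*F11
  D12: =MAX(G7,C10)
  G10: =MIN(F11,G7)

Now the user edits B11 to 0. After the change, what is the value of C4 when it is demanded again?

Demanding C4 again yields -4.
Note the shortcut — nothing in the graph depends on B11 at all, so no recomputation happens.

First demand of the output computes:
  G7 = MIN(6, 4) = 4
  C4 = -(4) = -4

After the edit, cleaning proceeds:
  no node depends on B11 at all; the second demand re-runs nothing.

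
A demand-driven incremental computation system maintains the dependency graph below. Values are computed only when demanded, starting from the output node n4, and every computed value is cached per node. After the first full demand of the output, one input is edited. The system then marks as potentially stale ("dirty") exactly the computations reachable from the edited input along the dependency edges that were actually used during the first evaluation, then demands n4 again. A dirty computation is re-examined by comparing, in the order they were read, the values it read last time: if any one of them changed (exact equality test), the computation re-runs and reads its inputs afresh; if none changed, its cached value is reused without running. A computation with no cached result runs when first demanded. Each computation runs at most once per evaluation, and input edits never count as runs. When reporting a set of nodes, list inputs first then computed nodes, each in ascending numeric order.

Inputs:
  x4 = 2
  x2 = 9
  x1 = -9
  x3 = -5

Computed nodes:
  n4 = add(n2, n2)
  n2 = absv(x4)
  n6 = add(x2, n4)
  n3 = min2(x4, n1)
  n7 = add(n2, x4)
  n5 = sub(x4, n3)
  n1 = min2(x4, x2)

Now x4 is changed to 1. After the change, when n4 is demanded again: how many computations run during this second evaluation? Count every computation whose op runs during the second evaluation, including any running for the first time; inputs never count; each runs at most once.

Computations that run: n2, n4 — 2 in total.

First evaluation (everything demanded from the output):
  n2 = absv(2) = 2
  n4 = add(2, 2) = 4

Propagation after the edit:
  n2: runs — x4 2->1; result 1.
  n4: runs — n2 2->1; n2 2->1; result 2.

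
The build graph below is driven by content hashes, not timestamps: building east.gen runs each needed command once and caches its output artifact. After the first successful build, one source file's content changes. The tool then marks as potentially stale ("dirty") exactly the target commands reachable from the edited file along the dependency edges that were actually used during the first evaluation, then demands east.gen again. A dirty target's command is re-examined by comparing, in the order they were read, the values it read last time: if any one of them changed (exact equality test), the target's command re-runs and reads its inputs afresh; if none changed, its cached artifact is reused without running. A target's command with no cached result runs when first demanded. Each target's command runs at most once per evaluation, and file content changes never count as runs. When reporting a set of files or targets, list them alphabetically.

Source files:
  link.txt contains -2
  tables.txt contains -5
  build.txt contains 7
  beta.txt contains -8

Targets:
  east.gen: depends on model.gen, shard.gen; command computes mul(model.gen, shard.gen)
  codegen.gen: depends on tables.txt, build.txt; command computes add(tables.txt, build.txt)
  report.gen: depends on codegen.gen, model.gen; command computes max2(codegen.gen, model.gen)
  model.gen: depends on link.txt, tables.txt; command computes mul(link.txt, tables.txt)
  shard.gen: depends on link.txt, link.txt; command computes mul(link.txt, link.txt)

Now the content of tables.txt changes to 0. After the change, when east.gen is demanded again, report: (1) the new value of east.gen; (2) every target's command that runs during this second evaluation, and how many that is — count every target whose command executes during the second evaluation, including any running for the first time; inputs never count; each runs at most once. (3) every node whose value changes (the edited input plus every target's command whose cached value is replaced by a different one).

Initial pass — values computed on the first demand:
  model.gen = mul(-2, -5) = 10
  shard.gen = mul(-2, -2) = 4
  east.gen = mul(10, 4) = 40

Second demand — change propagation:
  model.gen: re-runs because tables.txt -5->0; new result 0.
  east.gen: re-runs because model.gen 10->0; new result 0.

east.gen now evaluates to 0.
Run set: east.gen, model.gen (2 run).
Changed values: east.gen, model.gen, tables.txt.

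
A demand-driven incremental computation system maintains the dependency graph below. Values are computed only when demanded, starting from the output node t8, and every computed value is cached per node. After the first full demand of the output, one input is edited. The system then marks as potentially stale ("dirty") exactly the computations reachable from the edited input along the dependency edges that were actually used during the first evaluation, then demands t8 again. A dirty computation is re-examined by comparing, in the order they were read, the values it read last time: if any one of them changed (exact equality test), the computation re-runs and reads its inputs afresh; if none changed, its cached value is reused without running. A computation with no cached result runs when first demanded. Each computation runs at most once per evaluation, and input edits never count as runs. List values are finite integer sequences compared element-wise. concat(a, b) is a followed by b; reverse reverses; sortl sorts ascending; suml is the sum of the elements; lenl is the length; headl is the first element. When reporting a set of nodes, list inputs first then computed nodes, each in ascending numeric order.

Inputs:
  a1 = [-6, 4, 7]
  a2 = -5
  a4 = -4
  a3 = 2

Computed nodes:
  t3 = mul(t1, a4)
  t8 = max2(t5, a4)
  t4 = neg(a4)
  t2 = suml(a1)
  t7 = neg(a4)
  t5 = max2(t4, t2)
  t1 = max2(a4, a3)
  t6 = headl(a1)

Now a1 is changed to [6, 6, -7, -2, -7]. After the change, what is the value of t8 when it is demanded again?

New value of t8: 4.

First evaluation (everything demanded from the output):
  t2 = suml([-6, 4, 7]) = 5
  t4 = neg(-4) = 4
  t5 = max2(4, 5) = 5
  t8 = max2(5, -4) = 5

Propagation after the edit:
  t2: runs — a1 [-6, 4, 7]->[6, 6, -7, -2, -7]; result -4.
  t5: runs — t2 5->-4; result 4.
  t8: runs — t5 5->4; result 4.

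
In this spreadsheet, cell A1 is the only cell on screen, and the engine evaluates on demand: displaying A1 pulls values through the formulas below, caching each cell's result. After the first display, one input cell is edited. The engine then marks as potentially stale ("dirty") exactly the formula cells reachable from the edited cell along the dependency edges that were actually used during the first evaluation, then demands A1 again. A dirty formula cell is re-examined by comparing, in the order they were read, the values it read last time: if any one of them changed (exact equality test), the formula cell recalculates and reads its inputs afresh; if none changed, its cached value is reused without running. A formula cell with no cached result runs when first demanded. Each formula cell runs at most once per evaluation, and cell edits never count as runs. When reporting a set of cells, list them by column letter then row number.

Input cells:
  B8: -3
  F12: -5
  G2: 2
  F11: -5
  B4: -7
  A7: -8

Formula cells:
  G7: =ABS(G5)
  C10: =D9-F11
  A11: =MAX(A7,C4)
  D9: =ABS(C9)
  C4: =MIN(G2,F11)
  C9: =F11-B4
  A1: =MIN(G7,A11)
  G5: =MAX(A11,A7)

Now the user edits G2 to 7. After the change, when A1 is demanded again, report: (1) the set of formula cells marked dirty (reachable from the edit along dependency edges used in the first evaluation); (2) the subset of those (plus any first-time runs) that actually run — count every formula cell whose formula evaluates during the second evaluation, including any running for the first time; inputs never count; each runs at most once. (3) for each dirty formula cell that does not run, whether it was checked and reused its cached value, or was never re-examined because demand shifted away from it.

Dirty set: A1, A11, C4, G5, G7.
Run set: C4 (1 run).
Re-examined without running (cache reused): A1, A11, G5, G7.
The important point: C4 recomputes to an identical value, and the output ends up unchanged.

Initial pass — values computed on the first demand:
  C4 = MIN(2, -5) = -5
  A11 = MAX(-8, -5) = -5
  G5 = MAX(-5, -8) = -5
  G7 = ABS(-5) = 5
  A1 = MIN(5, -5) = -5

Second demand — change propagation:
  C4: re-runs because G2 2->7; new result -5 (unchanged).
  A11: re-examined; everything it read last time is the same (A7 unchanged, C4 unchanged) — cache -5 kept, no run.
  G5: re-examined; everything it read last time is the same (A11 unchanged, A7 unchanged) — cache -5 kept, no run.
  G7: re-examined; everything it read last time is the same (G5 unchanged) — cache 5 kept, no run.
  A1: re-examined; everything it read last time is the same (G7 unchanged, A11 unchanged) — cache -5 kept, no run.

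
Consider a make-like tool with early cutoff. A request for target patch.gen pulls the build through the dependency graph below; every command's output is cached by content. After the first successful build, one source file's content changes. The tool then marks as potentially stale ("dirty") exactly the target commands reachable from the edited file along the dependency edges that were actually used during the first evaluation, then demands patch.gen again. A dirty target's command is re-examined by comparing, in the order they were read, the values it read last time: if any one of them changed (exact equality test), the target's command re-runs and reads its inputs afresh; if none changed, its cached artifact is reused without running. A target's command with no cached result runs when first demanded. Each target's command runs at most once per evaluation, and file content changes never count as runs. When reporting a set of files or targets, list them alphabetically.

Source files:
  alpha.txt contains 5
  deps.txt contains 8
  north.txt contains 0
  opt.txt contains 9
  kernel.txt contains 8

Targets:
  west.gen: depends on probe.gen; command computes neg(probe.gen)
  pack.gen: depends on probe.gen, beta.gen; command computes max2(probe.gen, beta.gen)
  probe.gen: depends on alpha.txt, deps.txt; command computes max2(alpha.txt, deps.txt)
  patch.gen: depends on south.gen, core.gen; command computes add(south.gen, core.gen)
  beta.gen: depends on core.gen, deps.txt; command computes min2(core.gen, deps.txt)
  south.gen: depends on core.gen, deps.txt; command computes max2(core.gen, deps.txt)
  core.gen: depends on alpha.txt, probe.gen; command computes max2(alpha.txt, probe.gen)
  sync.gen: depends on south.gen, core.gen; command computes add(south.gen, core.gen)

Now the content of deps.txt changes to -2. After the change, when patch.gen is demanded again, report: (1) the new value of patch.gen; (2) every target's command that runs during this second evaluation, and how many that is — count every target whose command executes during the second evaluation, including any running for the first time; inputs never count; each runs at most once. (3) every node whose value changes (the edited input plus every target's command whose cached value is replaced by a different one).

Demanding patch.gen again yields 10.
4 target commands run: core.gen, patch.gen, probe.gen, south.gen.
The nodes whose values change: core.gen, deps.txt, patch.gen, probe.gen, south.gen.

First demand of the output computes:
  probe.gen = max2(5, 8) = 8
  core.gen = max2(5, 8) = 8
  south.gen = max2(8, 8) = 8
  patch.gen = add(8, 8) = 16

After the edit, cleaning proceeds:
  probe.gen: a read changed (deps.txt 8->-2) — executes, giving 5.
  core.gen: a read changed (probe.gen 8->5) — executes, giving 5.
  south.gen: a read changed (core.gen 8->5; deps.txt 8->-2) — executes, giving 5.
  patch.gen: a read changed (south.gen 8->5; core.gen 8->5) — executes, giving 10.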